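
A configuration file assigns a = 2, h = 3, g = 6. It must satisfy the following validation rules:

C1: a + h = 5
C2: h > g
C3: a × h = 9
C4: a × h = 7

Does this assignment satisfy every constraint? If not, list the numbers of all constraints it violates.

Violated: 2, 3, 4.

C1: a + h = 2 + 3 = 5 — OK.
C2: h = 3, g = 6; 3 ≤ 6 (want >) — violated.
C3: a × h = 2 × 3 = 6, not 9 — violated.
C4: a × h = 2 × 3 = 6, not 7 — violated.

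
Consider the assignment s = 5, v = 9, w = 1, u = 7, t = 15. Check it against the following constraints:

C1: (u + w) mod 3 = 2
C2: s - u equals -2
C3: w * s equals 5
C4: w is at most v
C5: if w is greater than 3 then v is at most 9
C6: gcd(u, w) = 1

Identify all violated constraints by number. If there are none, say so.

None — every constraint holds.

C1: u + w = 8; 8 mod 3 = 2 — holds.
C2: s - u = 5 - 7 = -2 — holds.
C3: w * s = 1 * 5 = 5 — holds.
C4: w = 1, v = 9; 1 ≤ 9 — holds.
C5: w = 1, not > 3; antecedent false, conditional vacuously true — holds.
C6: gcd(7, 1) = 1 — holds.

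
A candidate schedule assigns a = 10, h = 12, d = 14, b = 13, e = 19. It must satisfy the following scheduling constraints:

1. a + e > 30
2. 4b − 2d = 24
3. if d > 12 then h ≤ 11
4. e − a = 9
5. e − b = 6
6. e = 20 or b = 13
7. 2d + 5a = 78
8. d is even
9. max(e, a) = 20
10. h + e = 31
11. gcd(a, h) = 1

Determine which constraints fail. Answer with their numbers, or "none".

1. a + e = 10 + 19 = 29; 29 ≤ 30, bound 30 not met  ✗
2. 4b − 2d = 4(13) − 2(14) = 24  ✓
3. d = 14 > 12, so we need h ≤ 11; but h = 12 > 11  ✗
4. e − a = 19 − 10 = 9  ✓
5. e − b = 19 − 13 = 6  ✓
6. e = 19 ≠ 20, but b = 13 = 13 (second disjunct)  ✓
7. 2d + 5a = 2(14) + 5(10) = 78  ✓
8. d = 14 is even  ✓
9. max(19, 10) = 19, not 20  ✗
10. h + e = 12 + 19 = 31  ✓
11. gcd(10, 12) = 2, not 1  ✗

No — constraints 1, 3, 9, and 11 are not satisfied.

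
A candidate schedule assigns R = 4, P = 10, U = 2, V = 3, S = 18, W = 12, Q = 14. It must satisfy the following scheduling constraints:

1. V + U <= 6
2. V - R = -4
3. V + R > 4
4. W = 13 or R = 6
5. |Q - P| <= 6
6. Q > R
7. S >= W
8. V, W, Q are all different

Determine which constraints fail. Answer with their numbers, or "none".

Constraints 2 and 4 are violated.

1. V + U = 3 + 2 = 5; 5 ≤ 6 — holds.
2. V - R = 3 - 4 = -1, not -4 — fails.
3. V + R = 3 + 4 = 7; 7 > 4 — holds.
4. W = 12 ≠ 13 and R = 4 ≠ 6; both disjuncts false — fails.
5. |14 - 10| = 4; 4 ≤ 6 — holds.
6. Q = 14, R = 4; 14 > 4 — holds.
7. S = 18, W = 12; 18 ≥ 12 — holds.
8. values 3, 12, 14 are pairwise distinct — holds.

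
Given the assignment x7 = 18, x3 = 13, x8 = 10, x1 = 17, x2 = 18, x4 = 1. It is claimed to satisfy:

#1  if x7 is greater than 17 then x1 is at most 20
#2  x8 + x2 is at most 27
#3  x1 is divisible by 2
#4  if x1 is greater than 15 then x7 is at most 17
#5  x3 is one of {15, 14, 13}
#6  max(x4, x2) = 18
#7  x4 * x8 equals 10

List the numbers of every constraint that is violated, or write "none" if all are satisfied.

#1 x7 = 18 > 17, so we need x1 ≤ 20; x1 = 17 ≤ 20 — OK.
#2 x8 + x2 = 10 + 18 = 28; 28 > 27, bound 27 not met — violated.
#3 17 = 2*8 + 1, so 2 does not divide 17 — violated.
#4 x1 = 17 > 15, so we need x7 ≤ 17; but x7 = 18 > 17 — violated.
#5 x3 = 13 is in {15, 14, 13} — OK.
#6 max(1, 18) = 18 — OK.
#7 x4 * x8 = 1 * 10 = 10 — OK.

Constraints 2, 3, 4 do not hold.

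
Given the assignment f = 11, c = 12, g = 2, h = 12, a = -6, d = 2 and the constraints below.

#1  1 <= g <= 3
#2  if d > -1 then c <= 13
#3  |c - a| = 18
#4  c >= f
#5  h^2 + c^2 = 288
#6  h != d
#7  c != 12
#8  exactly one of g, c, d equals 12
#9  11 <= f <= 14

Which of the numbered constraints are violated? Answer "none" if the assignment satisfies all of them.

#1 g = 2 lies in [1, 3] — OK.
#2 d = 2 > -1, so we need c ≤ 13; c = 12 ≤ 13 — OK.
#3 |12 - (-6)| = 18 — OK.
#4 c = 12, f = 11; 12 ≥ 11 — OK.
#5 h^2 + c^2 = 12^2 + 12^2 = 144 + 144 = 288 — OK.
#6 h = 12, d = 2; distinct — OK.
#7 c = 12, but 12 is required to differ — violated.
#8 g=2, c=12, d=2; 1 of them equals 12 — OK.
#9 f = 11 lies in [11, 14] — OK.

Constraint 7 does not hold.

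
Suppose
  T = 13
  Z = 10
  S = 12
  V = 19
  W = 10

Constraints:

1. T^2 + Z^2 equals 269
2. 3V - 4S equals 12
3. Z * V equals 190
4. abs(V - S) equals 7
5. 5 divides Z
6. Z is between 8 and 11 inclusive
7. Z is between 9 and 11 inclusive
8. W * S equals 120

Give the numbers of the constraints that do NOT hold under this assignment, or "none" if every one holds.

The assignment fails constraint 2.

1. T^2 + Z^2 = 13^2 + 10^2 = 169 + 100 = 269  ✓
2. 3V - 4S = 3(19) - 4(12) = 9, not 12  ✗
3. Z * V = 10 * 19 = 190  ✓
4. abs(19 - 12) = 7  ✓
5. 10 / 5 = 2, so 5 divides 10  ✓
6. Z = 10 lies in [8, 11]  ✓
7. Z = 10 lies in [9, 11]  ✓
8. W * S = 10 * 12 = 120  ✓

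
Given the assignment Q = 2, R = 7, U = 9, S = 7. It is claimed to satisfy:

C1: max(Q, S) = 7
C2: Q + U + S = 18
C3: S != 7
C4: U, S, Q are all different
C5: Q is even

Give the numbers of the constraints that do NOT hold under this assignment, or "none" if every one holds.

Violated: 3.

C1: max(2, 7) = 7 — satisfied.
C2: Q + U + S = 2 + 9 + 7 = 18 — satisfied.
C3: S = 7, but 7 is required to differ — violated.
C4: values 9, 7, 2 are pairwise distinct — satisfied.
C5: Q = 2 is even — satisfied.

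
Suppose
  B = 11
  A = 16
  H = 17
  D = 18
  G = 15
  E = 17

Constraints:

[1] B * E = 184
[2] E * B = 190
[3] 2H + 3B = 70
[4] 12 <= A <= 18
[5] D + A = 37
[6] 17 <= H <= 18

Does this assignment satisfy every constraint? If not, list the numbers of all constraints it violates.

The assignment fails constraints 1, 2, 3, and 5.

[1] B * E = 11 * 17 = 187, not 184  fails
[2] E * B = 17 * 11 = 187, not 190  fails
[3] 2H + 3B = 2(17) + 3(11) = 67, not 70  fails
[4] A = 16 lies in [12, 18]  holds
[5] D + A = 18 + 16 = 34, not 37  fails
[6] H = 17 lies in [17, 18]  holds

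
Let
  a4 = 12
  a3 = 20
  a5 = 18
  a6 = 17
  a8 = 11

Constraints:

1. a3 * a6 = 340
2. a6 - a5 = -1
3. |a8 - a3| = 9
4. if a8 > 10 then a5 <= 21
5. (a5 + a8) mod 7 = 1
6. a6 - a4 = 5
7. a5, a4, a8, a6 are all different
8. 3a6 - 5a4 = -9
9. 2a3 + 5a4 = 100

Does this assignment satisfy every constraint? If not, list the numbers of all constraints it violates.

1. a3 * a6 = 20 * 17 = 340  ✔
2. a6 - a5 = 17 - 18 = -1  ✔
3. |11 - 20| = 9  ✔
4. a8 = 11 > 10, so we need a5 ≤ 21; a5 = 18 ≤ 21  ✔
5. a5 + a8 = 29; 29 mod 7 = 1  ✔
6. a6 - a4 = 17 - 12 = 5  ✔
7. values 18, 12, 11, 17 are pairwise distinct  ✔
8. 3a6 - 5a4 = 3(17) - 5(12) = -9  ✔
9. 2a3 + 5a4 = 2(20) + 5(12) = 100  ✔

No violations.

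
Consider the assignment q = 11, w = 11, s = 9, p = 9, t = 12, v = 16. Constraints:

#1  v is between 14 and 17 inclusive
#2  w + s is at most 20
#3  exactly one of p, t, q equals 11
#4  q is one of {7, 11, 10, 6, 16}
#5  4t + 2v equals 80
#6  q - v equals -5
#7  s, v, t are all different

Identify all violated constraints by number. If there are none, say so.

#1 v = 16 lies in [14, 17]  ✓
#2 w + s = 11 + 9 = 20; 20 ≤ 20  ✓
#3 p=9, t=12, q=11; 1 of them equals 11  ✓
#4 q = 11 is in {7, 11, 10, 6, 16}  ✓
#5 4t + 2v = 4(12) + 2(16) = 80  ✓
#6 q - v = 11 - 16 = -5  ✓
#7 values 9, 16, 12 are pairwise distinct  ✓

No violations.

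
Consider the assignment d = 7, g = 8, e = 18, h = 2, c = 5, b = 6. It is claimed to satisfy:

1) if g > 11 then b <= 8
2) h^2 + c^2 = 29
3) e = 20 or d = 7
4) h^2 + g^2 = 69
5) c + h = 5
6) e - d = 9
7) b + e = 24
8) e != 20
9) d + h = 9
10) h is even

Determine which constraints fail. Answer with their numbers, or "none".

1) g = 8, not > 11; antecedent false, conditional vacuously true  ✔
2) h^2 + c^2 = 2^2 + 5^2 = 4 + 25 = 29  ✔
3) e = 18 ≠ 20, but d = 7 = 7 (second disjunct)  ✔
4) h^2 + g^2 = 2^2 + 8^2 = 4 + 64 = 68, not 69  ✘
5) c + h = 5 + 2 = 7, not 5  ✘
6) e - d = 18 - 7 = 11, not 9  ✘
7) b + e = 6 + 18 = 24  ✔
8) e = 18, and 18 ≠ 20  ✔
9) d + h = 7 + 2 = 9  ✔
10) h = 2 is even  ✔

The assignment fails constraints 4, 5, 6.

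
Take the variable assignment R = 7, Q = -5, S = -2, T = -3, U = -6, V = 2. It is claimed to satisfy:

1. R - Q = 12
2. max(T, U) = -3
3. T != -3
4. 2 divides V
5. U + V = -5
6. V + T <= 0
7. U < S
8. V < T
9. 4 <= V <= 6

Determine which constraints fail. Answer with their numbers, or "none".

1. R - Q = 7 - (-5) = 12 — holds.
2. max(-3, -6) = -3 — holds.
3. T = -3, but -3 is required to differ — fails.
4. 2 / 2 = 1, so 2 divides 2 — holds.
5. U + V = -6 + 2 = -4, not -5 — fails.
6. V + T = 2 + (-3) = -1; -1 ≤ 0 — holds.
7. U = -6, S = -2; -6 < -2 — holds.
8. V = 2, T = -3; 2 ≥ -3 (want <) — fails.
9. V = 2 is outside [4, 6] — fails.

Violated: 3, 5, 8, and 9.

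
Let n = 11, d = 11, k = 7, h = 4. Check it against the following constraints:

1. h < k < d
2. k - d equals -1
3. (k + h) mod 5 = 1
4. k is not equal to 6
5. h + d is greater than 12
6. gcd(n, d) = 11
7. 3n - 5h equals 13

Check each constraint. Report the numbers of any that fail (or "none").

1. values 4 < 7 < 11 — satisfied.
2. k - d = 7 - 11 = -4, not -1 — violated.
3. k + h = 11; 11 mod 5 = 1 — satisfied.
4. k = 7, and 7 ≠ 6 — satisfied.
5. h + d = 4 + 11 = 15; 15 > 12 — satisfied.
6. gcd(11, 11) = 11 — satisfied.
7. 3n - 5h = 3(11) - 5(4) = 13 — satisfied.

Violated: 2.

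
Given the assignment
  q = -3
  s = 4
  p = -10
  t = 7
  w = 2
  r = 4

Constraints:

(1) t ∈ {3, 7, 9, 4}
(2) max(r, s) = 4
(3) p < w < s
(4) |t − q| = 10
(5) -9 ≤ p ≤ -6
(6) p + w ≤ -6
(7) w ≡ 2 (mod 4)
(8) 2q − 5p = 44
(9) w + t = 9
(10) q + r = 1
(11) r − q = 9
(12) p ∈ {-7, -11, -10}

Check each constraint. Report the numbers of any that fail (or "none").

(1) t = 7 is in {3, 7, 9, 4}  ✓
(2) max(4, 4) = 4  ✓
(3) values -10 < 2 < 4  ✓
(4) |7 − (-3)| = 10  ✓
(5) p = -10 is outside [-9, -6]  ✗
(6) p + w = -10 + 2 = -8; -8 ≤ -6  ✓
(7) 2 mod 4 = 2  ✓
(8) 2q − 5p = 2(-3) − 5(-10) = 44  ✓
(9) w + t = 2 + 7 = 9  ✓
(10) q + r = -3 + 4 = 1  ✓
(11) r − q = 4 − (-3) = 7, not 9  ✗
(12) p = -10 is in {-7, -11, -10}  ✓

No — constraints 5, 11 are not satisfied.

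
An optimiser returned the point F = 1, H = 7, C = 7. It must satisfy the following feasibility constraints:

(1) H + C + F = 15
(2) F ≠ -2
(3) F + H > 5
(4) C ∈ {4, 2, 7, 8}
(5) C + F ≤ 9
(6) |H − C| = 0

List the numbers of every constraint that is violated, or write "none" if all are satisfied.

(1) H + C + F = 7 + 7 + 1 = 15 — satisfied.
(2) F = 1, and 1 ≠ -2 — satisfied.
(3) F + H = 1 + 7 = 8; 8 > 5 — satisfied.
(4) C = 7 is in {4, 2, 7, 8} — satisfied.
(5) C + F = 7 + 1 = 8; 8 ≤ 9 — satisfied.
(6) |7 − 7| = 0 — satisfied.

Yes — all constraints hold.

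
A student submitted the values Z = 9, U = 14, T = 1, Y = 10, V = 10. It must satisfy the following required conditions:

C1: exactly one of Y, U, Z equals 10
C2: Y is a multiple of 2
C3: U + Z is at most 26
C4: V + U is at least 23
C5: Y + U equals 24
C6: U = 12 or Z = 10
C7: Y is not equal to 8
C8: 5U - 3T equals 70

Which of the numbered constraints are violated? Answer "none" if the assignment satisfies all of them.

Constraints 6 and 8 do not hold.

C1: Y=10, U=14, Z=9; 1 of them equals 10 — satisfied.
C2: 10 / 2 = 5, so 2 divides 10 — satisfied.
C3: U + Z = 14 + 9 = 23; 23 ≤ 26 — satisfied.
C4: V + U = 10 + 14 = 24; 24 ≥ 23 — satisfied.
C5: Y + U = 10 + 14 = 24 — satisfied.
C6: U = 14 ≠ 12 and Z = 9 ≠ 10; both disjuncts false — violated.
C7: Y = 10, and 10 ≠ 8 — satisfied.
C8: 5U - 3T = 5(14) - 3(1) = 67, not 70 — violated.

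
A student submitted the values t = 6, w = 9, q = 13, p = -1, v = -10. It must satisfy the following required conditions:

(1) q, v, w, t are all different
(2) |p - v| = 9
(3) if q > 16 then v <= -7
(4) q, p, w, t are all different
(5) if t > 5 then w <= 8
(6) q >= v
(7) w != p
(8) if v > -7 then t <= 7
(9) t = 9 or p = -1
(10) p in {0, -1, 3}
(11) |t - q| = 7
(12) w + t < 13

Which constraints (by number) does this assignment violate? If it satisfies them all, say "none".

(1) values 13, -10, 9, 6 are pairwise distinct — holds.
(2) |-1 - (-10)| = 9 — holds.
(3) q = 13, not > 16; antecedent false, conditional vacuously true — holds.
(4) values 13, -1, 9, 6 are pairwise distinct — holds.
(5) t = 6 > 5, so we need w ≤ 8; but w = 9 > 8 — fails.
(6) q = 13, v = -10; 13 ≥ -10 — holds.
(7) w = 9, p = -1; distinct — holds.
(8) v = -10, not > -7; antecedent false, conditional vacuously true — holds.
(9) t = 6 ≠ 9, but p = -1 = -1 (second disjunct) — holds.
(10) p = -1 is in {0, -1, 3} — holds.
(11) |6 - 13| = 7 — holds.
(12) w + t = 9 + 6 = 15; 15 ≥ 13, bound 13 not met — fails.

Violated: 5 and 12.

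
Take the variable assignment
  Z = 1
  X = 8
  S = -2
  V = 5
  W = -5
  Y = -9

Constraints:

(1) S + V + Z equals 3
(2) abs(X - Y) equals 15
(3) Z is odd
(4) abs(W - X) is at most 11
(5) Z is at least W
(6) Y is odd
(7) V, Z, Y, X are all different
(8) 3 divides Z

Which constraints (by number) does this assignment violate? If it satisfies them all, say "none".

Violated: 1, 2, 4, and 8.

(1) S + V + Z = -2 + 5 + 1 = 4, not 3  ✗
(2) abs(8 - (-9)) = 17, not 15  ✗
(3) Z = 1 is odd  ✓
(4) abs(-5 - 8) = 13; 13 > 11, exceeds bound 11  ✗
(5) Z = 1, W = -5; 1 ≥ -5  ✓
(6) Y = -9 is odd  ✓
(7) values 5, 1, -9, 8 are pairwise distinct  ✓
(8) 1 = 3*0 + 1, so 3 does not divide 1  ✗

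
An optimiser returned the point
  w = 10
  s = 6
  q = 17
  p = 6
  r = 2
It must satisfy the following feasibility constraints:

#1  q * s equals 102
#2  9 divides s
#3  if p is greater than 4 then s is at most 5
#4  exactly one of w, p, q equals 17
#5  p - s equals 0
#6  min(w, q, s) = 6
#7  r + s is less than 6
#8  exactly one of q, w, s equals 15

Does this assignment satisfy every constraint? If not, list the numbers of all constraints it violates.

#1 q * s = 17 * 6 = 102  yes
#2 6 = 9*0 + 6, so 9 does not divide 6  no
#3 p = 6 > 4, so we need s ≤ 5; but s = 6 > 5  no
#4 w=10, p=6, q=17; 1 of them equals 17  yes
#5 p - s = 6 - 6 = 0  yes
#6 min(10, 17, 6) = 6  yes
#7 r + s = 2 + 6 = 8; 8 ≥ 6, bound 6 not met  no
#8 q=17, w=10, s=6; 0 of them equal 15, not exactly one  no

No — constraints 2, 3, 7, and 8 are not satisfied.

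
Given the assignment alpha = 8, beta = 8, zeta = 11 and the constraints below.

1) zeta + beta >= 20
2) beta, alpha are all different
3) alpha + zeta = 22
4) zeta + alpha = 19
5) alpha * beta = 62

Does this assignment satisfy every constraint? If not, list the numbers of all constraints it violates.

1) zeta + beta = 11 + 8 = 19; 19 < 20, bound 20 not met — violated.
2) beta = alpha = 8, not all different — violated.
3) alpha + zeta = 8 + 11 = 19, not 22 — violated.
4) zeta + alpha = 11 + 8 = 19 — satisfied.
5) alpha * beta = 8 * 8 = 64, not 62 — violated.

Constraints 1, 2, 3, 5 do not hold.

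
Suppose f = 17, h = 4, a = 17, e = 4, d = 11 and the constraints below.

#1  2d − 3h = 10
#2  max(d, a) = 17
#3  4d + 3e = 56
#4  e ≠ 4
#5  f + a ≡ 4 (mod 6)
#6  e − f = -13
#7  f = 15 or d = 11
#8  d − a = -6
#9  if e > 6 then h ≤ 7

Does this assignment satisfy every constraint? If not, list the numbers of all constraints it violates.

#1 2d − 3h = 2(11) − 3(4) = 10  ✓
#2 max(11, 17) = 17  ✓
#3 4d + 3e = 4(11) + 3(4) = 56  ✓
#4 e = 4, but 4 is required to differ  ✗
#5 f + a = 34; 34 mod 6 = 4  ✓
#6 e − f = 4 − 17 = -13  ✓
#7 f = 17 ≠ 15, but d = 11 = 11 (second disjunct)  ✓
#8 d − a = 11 − 17 = -6  ✓
#9 e = 4, not > 6; antecedent false, conditional vacuously true  ✓

No — constraint 4 is not satisfied.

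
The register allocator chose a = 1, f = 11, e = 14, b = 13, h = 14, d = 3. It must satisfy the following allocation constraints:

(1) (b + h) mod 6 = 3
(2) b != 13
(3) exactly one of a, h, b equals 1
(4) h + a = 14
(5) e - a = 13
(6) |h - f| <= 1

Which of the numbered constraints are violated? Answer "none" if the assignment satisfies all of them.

(1) b + h = 27; 27 mod 6 = 3 — OK.
(2) b = 13, but 13 is required to differ — violated.
(3) a=1, h=14, b=13; 1 of them equals 1 — OK.
(4) h + a = 14 + 1 = 15, not 14 — violated.
(5) e - a = 14 - 1 = 13 — OK.
(6) |14 - 11| = 3; 3 > 1, exceeds bound 1 — violated.

Violated: 2, 4, and 6.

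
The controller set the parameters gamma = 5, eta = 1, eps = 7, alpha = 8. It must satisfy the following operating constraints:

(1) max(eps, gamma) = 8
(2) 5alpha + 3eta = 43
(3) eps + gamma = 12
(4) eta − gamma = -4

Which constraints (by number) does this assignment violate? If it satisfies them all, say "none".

(1) max(7, 5) = 7, not 8 — fails.
(2) 5alpha + 3eta = 5(8) + 3(1) = 43 — holds.
(3) eps + gamma = 7 + 5 = 12 — holds.
(4) eta − gamma = 1 − 5 = -4 — holds.

The assignment fails constraint 1.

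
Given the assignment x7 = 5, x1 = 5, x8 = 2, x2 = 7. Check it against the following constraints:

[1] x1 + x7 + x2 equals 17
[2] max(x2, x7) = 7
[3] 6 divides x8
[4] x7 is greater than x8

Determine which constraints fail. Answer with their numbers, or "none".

[1] x1 + x7 + x2 = 5 + 5 + 7 = 17 — satisfied.
[2] max(7, 5) = 7 — satisfied.
[3] 2 = 6*0 + 2, so 6 does not divide 2 — violated.
[4] x7 = 5, x8 = 2; 5 > 2 — satisfied.

Constraint 3 does not hold.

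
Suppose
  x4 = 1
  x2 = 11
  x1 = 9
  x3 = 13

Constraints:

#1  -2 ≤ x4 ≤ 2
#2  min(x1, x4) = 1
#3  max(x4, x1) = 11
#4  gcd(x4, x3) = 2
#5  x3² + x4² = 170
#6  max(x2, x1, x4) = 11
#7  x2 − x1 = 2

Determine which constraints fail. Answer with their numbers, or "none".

Violated: 3, 4.

#1 x4 = 1 lies in [-2, 2] — holds.
#2 min(9, 1) = 1 — holds.
#3 max(1, 9) = 9, not 11 — fails.
#4 gcd(1, 13) = 1, not 2 — fails.
#5 x3² + x4² = 13² + 1² = 169 + 1 = 170 — holds.
#6 max(11, 9, 1) = 11 — holds.
#7 x2 − x1 = 11 − 9 = 2 — holds.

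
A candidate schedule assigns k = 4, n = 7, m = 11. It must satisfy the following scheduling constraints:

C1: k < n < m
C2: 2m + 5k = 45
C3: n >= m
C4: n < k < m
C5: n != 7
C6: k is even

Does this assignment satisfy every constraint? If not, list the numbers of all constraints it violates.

C1: values 4 < 7 < 11  OK
C2: 2m + 5k = 2(11) + 5(4) = 42, not 45  FAIL
C3: n = 7, m = 11; 7 < 11 (want ≥)  FAIL
C4: values 7, 4, 11; n = 7 is not < k = 4  FAIL
C5: n = 7, but 7 is required to differ  FAIL
C6: k = 4 is even  OK

Constraints 2, 3, 4, and 5 are violated.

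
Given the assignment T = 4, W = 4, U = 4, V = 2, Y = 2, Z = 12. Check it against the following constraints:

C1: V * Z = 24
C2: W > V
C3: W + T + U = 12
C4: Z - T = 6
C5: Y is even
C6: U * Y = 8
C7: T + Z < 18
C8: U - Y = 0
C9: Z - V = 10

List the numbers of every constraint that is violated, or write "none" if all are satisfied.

No — constraints 4, 8 are not satisfied.

C1: V * Z = 2 * 12 = 24 — holds.
C2: W = 4, V = 2; 4 > 2 — holds.
C3: W + T + U = 4 + 4 + 4 = 12 — holds.
C4: Z - T = 12 - 4 = 8, not 6 — fails.
C5: Y = 2 is even — holds.
C6: U * Y = 4 * 2 = 8 — holds.
C7: T + Z = 4 + 12 = 16; 16 < 18 — holds.
C8: U - Y = 4 - 2 = 2, not 0 — fails.
C9: Z - V = 12 - 2 = 10 — holds.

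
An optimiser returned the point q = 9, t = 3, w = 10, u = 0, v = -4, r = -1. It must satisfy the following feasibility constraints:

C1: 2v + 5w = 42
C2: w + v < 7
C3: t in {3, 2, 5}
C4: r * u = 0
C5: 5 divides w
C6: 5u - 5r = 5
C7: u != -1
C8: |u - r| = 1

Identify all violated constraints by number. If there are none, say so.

None — every constraint holds.

C1: 2v + 5w = 2(-4) + 5(10) = 42 — OK.
C2: w + v = 10 + (-4) = 6; 6 < 7 — OK.
C3: t = 3 is in {3, 2, 5} — OK.
C4: r * u = -1 * 0 = 0 — OK.
C5: 10 / 5 = 2, so 5 divides 10 — OK.
C6: 5u - 5r = 5(0) - 5(-1) = 5 — OK.
C7: u = 0, and 0 ≠ -1 — OK.
C8: |0 - (-1)| = 1 — OK.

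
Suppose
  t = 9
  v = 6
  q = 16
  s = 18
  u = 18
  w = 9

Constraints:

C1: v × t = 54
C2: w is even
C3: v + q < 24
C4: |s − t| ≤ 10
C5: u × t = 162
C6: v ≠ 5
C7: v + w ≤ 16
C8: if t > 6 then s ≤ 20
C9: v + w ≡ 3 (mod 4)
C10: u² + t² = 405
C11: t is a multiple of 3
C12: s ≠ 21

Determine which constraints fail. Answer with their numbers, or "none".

C1: v × t = 6 × 9 = 54 — OK.
C2: w = 9 is odd — violated.
C3: v + q = 6 + 16 = 22; 22 < 24 — OK.
C4: |18 − 9| = 9; 9 ≤ 10 — OK.
C5: u × t = 18 × 9 = 162 — OK.
C6: v = 6, and 6 ≠ 5 — OK.
C7: v + w = 6 + 9 = 15; 15 ≤ 16 — OK.
C8: t = 9 > 6, so we need s ≤ 20; s = 18 ≤ 20 — OK.
C9: v + w = 15; 15 mod 4 = 3 — OK.
C10: u² + t² = 18² + 9² = 324 + 81 = 405 — OK.
C11: 9 / 3 = 3, so 3 divides 9 — OK.
C12: s = 18, and 18 ≠ 21 — OK.

The assignment fails constraint 2.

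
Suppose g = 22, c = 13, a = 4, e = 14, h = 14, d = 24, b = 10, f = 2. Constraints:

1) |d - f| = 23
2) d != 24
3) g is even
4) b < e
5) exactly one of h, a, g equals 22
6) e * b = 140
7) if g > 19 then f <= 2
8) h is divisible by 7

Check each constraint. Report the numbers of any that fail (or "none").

No — constraints 1, 2 are not satisfied.

1) |24 - 2| = 22, not 23 — violated.
2) d = 24, but 24 is required to differ — violated.
3) g = 22 is even — satisfied.
4) b = 10, e = 14; 10 < 14 — satisfied.
5) h=14, a=4, g=22; 1 of them equals 22 — satisfied.
6) e * b = 14 * 10 = 140 — satisfied.
7) g = 22 > 19, so we need f ≤ 2; f = 2 ≤ 2 — satisfied.
8) 14 / 7 = 2, so 7 divides 14 — satisfied.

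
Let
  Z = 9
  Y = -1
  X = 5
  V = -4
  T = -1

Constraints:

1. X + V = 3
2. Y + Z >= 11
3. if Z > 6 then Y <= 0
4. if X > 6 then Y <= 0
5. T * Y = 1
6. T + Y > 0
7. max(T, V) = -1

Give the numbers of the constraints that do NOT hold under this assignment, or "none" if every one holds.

1. X + V = 5 + (-4) = 1, not 3 — does not hold.
2. Y + Z = -1 + 9 = 8; 8 < 11, bound 11 not met — does not hold.
3. Z = 9 > 6, so we need Y ≤ 0; Y = -1 ≤ 0 — holds.
4. X = 5, not > 6; antecedent false, conditional vacuously true — holds.
5. T * Y = -1 * (-1) = 1 — holds.
6. T + Y = -1 + (-1) = -2; -2 ≤ 0, bound 0 not met — does not hold.
7. max(-1, -4) = -1 — holds.

Constraints 1, 2, 6 do not hold.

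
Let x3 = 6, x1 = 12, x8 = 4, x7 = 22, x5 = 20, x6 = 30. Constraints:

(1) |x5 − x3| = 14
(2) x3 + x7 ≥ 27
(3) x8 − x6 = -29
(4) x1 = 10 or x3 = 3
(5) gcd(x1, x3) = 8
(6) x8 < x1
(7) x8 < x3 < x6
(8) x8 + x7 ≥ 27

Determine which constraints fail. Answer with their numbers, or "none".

The assignment fails constraints 3, 4, 5, 8.

(1) |20 − 6| = 14 — satisfied.
(2) x3 + x7 = 6 + 22 = 28; 28 ≥ 27 — satisfied.
(3) x8 − x6 = 4 − 30 = -26, not -29 — violated.
(4) x1 = 12 ≠ 10 and x3 = 6 ≠ 3; both disjuncts false — violated.
(5) gcd(12, 6) = 6, not 8 — violated.
(6) x8 = 4, x1 = 12; 4 < 12 — satisfied.
(7) values 4 < 6 < 30 — satisfied.
(8) x8 + x7 = 4 + 22 = 26; 26 < 27, bound 27 not met — violated.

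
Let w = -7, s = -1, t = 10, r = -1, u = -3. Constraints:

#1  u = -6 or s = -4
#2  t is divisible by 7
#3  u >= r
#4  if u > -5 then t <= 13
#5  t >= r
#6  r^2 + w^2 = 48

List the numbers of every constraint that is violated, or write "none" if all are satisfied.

Constraints 1, 2, 3, and 6 do not hold.

#1 u = -3 ≠ -6 and s = -1 ≠ -4; both disjuncts false  false
#2 10 = 7*1 + 3, so 7 does not divide 10  false
#3 u = -3, r = -1; -3 < -1 (want ≥)  false
#4 u = -3 > -5, so we need t ≤ 13; t = 10 ≤ 13  true
#5 t = 10, r = -1; 10 ≥ -1  true
#6 r^2 + w^2 = (-1)^2 + (-7)^2 = 1 + 49 = 50, not 48  false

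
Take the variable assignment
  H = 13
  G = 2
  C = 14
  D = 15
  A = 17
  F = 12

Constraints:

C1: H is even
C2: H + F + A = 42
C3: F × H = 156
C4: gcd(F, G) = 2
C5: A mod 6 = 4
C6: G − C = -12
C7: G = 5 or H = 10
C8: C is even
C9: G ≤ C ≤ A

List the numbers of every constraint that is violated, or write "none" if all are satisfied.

No — constraints 1, 5, and 7 are not satisfied.

C1: H = 13 is odd — does not hold.
C2: H + F + A = 13 + 12 + 17 = 42 — holds.
C3: F × H = 12 × 13 = 156 — holds.
C4: gcd(12, 2) = 2 — holds.
C5: 17 mod 6 = 5, not 4 — does not hold.
C6: G − C = 2 − 14 = -12 — holds.
C7: G = 2 ≠ 5 and H = 13 ≠ 10; both disjuncts false — does not hold.
C8: C = 14 is even — holds.
C9: values 2 ≤ 14 ≤ 17 — holds.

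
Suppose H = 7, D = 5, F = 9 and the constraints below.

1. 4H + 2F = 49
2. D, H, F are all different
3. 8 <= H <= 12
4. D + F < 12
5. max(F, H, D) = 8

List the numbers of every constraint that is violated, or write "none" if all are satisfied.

The assignment fails constraints 1, 3, 4, 5.

1. 4H + 2F = 4(7) + 2(9) = 46, not 49  fails
2. values 5, 7, 9 are pairwise distinct  holds
3. H = 7 is outside [8, 12]  fails
4. D + F = 5 + 9 = 14; 14 ≥ 12, bound 12 not met  fails
5. max(9, 7, 5) = 9, not 8  fails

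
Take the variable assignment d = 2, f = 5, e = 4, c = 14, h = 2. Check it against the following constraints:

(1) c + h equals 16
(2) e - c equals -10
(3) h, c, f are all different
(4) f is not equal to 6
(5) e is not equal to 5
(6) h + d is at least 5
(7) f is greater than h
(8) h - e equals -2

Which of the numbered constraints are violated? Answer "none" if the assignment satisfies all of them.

Constraint 6 is violated.

(1) c + h = 14 + 2 = 16 — satisfied.
(2) e - c = 4 - 14 = -10 — satisfied.
(3) values 2, 14, 5 are pairwise distinct — satisfied.
(4) f = 5, and 5 ≠ 6 — satisfied.
(5) e = 4, and 4 ≠ 5 — satisfied.
(6) h + d = 2 + 2 = 4; 4 < 5, bound 5 not met — violated.
(7) f = 5, h = 2; 5 > 2 — satisfied.
(8) h - e = 2 - 4 = -2 — satisfied.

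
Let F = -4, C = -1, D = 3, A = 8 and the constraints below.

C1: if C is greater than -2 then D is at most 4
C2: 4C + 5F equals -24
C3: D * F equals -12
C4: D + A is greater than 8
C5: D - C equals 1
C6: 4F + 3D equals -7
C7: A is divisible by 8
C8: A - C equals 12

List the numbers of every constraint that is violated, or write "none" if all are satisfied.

C1: C = -1 > -2, so we need D ≤ 4; D = 3 ≤ 4 — holds.
C2: 4C + 5F = 4(-1) + 5(-4) = -24 — holds.
C3: D * F = 3 * (-4) = -12 — holds.
C4: D + A = 3 + 8 = 11; 11 > 8 — holds.
C5: D - C = 3 - (-1) = 4, not 1 — does not hold.
C6: 4F + 3D = 4(-4) + 3(3) = -7 — holds.
C7: 8 / 8 = 1, so 8 divides 8 — holds.
C8: A - C = 8 - (-1) = 9, not 12 — does not hold.

Constraints 5 and 8 do not hold.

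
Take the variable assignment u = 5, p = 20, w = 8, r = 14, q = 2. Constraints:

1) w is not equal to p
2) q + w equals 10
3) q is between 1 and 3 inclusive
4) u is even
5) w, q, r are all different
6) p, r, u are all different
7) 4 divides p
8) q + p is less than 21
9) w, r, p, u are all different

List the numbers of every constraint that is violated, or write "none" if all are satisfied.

The assignment fails constraints 4 and 8.

1) w = 8, p = 20; distinct — holds.
2) q + w = 2 + 8 = 10 — holds.
3) q = 2 lies in [1, 3] — holds.
4) u = 5 is odd — fails.
5) values 8, 2, 14 are pairwise distinct — holds.
6) values 20, 14, 5 are pairwise distinct — holds.
7) 20 / 4 = 5, so 4 divides 20 — holds.
8) q + p = 2 + 20 = 22; 22 ≥ 21, bound 21 not met — fails.
9) values 8, 14, 20, 5 are pairwise distinct — holds.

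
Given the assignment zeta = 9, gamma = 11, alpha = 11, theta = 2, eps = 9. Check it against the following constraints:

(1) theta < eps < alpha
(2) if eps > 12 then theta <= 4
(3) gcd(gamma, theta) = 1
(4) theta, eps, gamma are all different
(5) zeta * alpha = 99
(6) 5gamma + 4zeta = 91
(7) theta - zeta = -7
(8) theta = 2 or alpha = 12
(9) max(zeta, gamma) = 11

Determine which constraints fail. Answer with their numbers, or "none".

(1) values 2 < 9 < 11  true
(2) eps = 9, not > 12; antecedent false, conditional vacuously true  true
(3) gcd(11, 2) = 1  true
(4) values 2, 9, 11 are pairwise distinct  true
(5) zeta * alpha = 9 * 11 = 99  true
(6) 5gamma + 4zeta = 5(11) + 4(9) = 91  true
(7) theta - zeta = 2 - 9 = -7  true
(8) theta = 2 = 2 (first disjunct)  true
(9) max(9, 11) = 11  true

None — every constraint holds.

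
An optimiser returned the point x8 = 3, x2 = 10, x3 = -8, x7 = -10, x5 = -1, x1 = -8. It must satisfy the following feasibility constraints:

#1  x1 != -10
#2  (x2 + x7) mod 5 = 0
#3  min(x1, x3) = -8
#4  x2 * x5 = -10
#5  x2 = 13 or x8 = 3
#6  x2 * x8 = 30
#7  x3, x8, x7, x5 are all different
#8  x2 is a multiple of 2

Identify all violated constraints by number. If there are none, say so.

#1 x1 = -8, and -8 ≠ -10  ✔
#2 x2 + x7 = 0; 0 mod 5 = 0  ✔
#3 min(-8, -8) = -8  ✔
#4 x2 * x5 = 10 * (-1) = -10  ✔
#5 x2 = 10 ≠ 13, but x8 = 3 = 3 (second disjunct)  ✔
#6 x2 * x8 = 10 * 3 = 30  ✔
#7 values -8, 3, -10, -1 are pairwise distinct  ✔
#8 10 / 2 = 5, so 2 divides 10  ✔

No violations.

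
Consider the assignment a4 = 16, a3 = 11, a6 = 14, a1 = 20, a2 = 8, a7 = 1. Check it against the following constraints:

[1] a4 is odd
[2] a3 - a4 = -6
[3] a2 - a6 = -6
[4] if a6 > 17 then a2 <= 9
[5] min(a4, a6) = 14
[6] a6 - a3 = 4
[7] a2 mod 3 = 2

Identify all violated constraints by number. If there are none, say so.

[1] a4 = 16 is even  false
[2] a3 - a4 = 11 - 16 = -5, not -6  false
[3] a2 - a6 = 8 - 14 = -6  true
[4] a6 = 14, not > 17; antecedent false, conditional vacuously true  true
[5] min(16, 14) = 14  true
[6] a6 - a3 = 14 - 11 = 3, not 4  false
[7] 8 mod 3 = 2  true

Violated: 1, 2, and 6.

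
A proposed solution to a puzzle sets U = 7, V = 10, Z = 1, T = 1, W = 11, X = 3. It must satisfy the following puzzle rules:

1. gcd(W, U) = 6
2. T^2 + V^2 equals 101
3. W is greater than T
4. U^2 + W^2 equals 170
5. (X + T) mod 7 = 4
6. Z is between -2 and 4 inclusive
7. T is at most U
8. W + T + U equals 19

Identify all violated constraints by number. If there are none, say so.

No — constraint 1 is not satisfied.

1. gcd(11, 7) = 1, not 6 — violated.
2. T^2 + V^2 = 1^2 + 10^2 = 1 + 100 = 101 — satisfied.
3. W = 11, T = 1; 11 > 1 — satisfied.
4. U^2 + W^2 = 7^2 + 11^2 = 49 + 121 = 170 — satisfied.
5. X + T = 4; 4 mod 7 = 4 — satisfied.
6. Z = 1 lies in [-2, 4] — satisfied.
7. T = 1, U = 7; 1 ≤ 7 — satisfied.
8. W + T + U = 11 + 1 + 7 = 19 — satisfied.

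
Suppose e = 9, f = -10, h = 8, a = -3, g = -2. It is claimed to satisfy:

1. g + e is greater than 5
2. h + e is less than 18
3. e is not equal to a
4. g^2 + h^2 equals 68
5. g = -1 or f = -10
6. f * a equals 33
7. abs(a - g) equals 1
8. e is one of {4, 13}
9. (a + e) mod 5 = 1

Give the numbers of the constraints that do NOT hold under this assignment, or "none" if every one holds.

1. g + e = -2 + 9 = 7; 7 > 5 — OK.
2. h + e = 8 + 9 = 17; 17 < 18 — OK.
3. e = 9, a = -3; distinct — OK.
4. g^2 + h^2 = (-2)^2 + 8^2 = 4 + 64 = 68 — OK.
5. g = -2 ≠ -1, but f = -10 = -10 (second disjunct) — OK.
6. f * a = -10 * (-3) = 30, not 33 — violated.
7. abs(-3 - (-2)) = 1 — OK.
8. e = 9 is not in {4, 13} — violated.
9. a + e = 6; 6 mod 5 = 1 — OK.

Constraints 6 and 8 are violated.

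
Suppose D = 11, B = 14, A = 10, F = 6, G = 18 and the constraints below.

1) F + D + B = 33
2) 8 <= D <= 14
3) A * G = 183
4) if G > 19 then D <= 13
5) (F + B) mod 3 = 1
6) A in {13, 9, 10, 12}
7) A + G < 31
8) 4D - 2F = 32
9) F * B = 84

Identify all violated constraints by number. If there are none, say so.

1) F + D + B = 6 + 11 + 14 = 31, not 33  fails
2) D = 11 lies in [8, 14]  holds
3) A * G = 10 * 18 = 180, not 183  fails
4) G = 18, not > 19; antecedent false, conditional vacuously true  holds
5) F + B = 20; 20 mod 3 = 2, not 1  fails
6) A = 10 is in {13, 9, 10, 12}  holds
7) A + G = 10 + 18 = 28; 28 < 31  holds
8) 4D - 2F = 4(11) - 2(6) = 32  holds
9) F * B = 6 * 14 = 84  holds

Constraints 1, 3, and 5 do not hold.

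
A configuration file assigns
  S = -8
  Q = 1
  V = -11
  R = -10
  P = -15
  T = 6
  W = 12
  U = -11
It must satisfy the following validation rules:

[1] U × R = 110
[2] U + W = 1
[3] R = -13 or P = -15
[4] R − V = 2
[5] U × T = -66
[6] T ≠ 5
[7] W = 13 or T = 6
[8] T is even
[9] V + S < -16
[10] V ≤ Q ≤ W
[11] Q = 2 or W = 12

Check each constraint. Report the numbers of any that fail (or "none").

[1] U × R = -11 × (-10) = 110 — holds.
[2] U + W = -11 + 12 = 1 — holds.
[3] R = -10 ≠ -13, but P = -15 = -15 (second disjunct) — holds.
[4] R − V = -10 − (-11) = 1, not 2 — fails.
[5] U × T = -11 × 6 = -66 — holds.
[6] T = 6, and 6 ≠ 5 — holds.
[7] W = 12 ≠ 13, but T = 6 = 6 (second disjunct) — holds.
[8] T = 6 is even — holds.
[9] V + S = -11 + (-8) = -19; -19 < -16 — holds.
[10] values -11 ≤ 1 ≤ 12 — holds.
[11] Q = 1 ≠ 2, but W = 12 = 12 (second disjunct) — holds.

The assignment fails constraint 4.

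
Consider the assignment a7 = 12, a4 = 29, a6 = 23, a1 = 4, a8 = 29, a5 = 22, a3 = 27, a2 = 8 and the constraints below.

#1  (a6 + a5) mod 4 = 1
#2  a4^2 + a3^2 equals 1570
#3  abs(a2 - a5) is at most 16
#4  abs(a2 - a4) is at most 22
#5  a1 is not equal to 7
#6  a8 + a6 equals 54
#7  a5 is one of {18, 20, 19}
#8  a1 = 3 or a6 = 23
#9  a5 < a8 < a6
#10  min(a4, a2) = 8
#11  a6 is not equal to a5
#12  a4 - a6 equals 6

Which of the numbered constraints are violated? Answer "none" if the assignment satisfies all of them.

The assignment fails constraints 6, 7, and 9.

#1 a6 + a5 = 45; 45 mod 4 = 1  holds
#2 a4^2 + a3^2 = 29^2 + 27^2 = 841 + 729 = 1570  holds
#3 abs(8 - 22) = 14; 14 ≤ 16  holds
#4 abs(8 - 29) = 21; 21 ≤ 22  holds
#5 a1 = 4, and 4 ≠ 7  holds
#6 a8 + a6 = 29 + 23 = 52, not 54  fails
#7 a5 = 22 is not in {18, 20, 19}  fails
#8 a1 = 4 ≠ 3, but a6 = 23 = 23 (second disjunct)  holds
#9 values 22, 29, 23; a8 = 29 is not < a6 = 23  fails
#10 min(29, 8) = 8  holds
#11 a6 = 23, a5 = 22; distinct  holds
#12 a4 - a6 = 29 - 23 = 6  holds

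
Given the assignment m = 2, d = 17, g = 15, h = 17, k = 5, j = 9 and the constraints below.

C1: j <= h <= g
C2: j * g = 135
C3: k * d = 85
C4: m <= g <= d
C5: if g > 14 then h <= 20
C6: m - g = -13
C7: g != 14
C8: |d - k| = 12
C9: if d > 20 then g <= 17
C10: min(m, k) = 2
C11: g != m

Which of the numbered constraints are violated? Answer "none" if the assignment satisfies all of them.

C1: values 9, 17, 15; h = 17 is not <= g = 15 — violated.
C2: j * g = 9 * 15 = 135 — OK.
C3: k * d = 5 * 17 = 85 — OK.
C4: values 2 <= 15 <= 17 — OK.
C5: g = 15 > 14, so we need h ≤ 20; h = 17 ≤ 20 — OK.
C6: m - g = 2 - 15 = -13 — OK.
C7: g = 15, and 15 ≠ 14 — OK.
C8: |17 - 5| = 12 — OK.
C9: d = 17, not > 20; antecedent false, conditional vacuously true — OK.
C10: min(2, 5) = 2 — OK.
C11: g = 15, m = 2; distinct — OK.

Violated: 1.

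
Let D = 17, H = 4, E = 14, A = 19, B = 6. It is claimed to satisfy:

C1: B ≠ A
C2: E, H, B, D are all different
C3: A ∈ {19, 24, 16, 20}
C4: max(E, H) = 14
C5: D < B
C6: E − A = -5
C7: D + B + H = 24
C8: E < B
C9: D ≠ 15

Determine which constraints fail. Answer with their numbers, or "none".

Constraints 5, 7, 8 are violated.

C1: B = 6, A = 19; distinct  ✔
C2: values 14, 4, 6, 17 are pairwise distinct  ✔
C3: A = 19 is in {19, 24, 16, 20}  ✔
C4: max(14, 4) = 14  ✔
C5: D = 17, B = 6; 17 ≥ 6 (want <)  ✘
C6: E − A = 14 − 19 = -5  ✔
C7: D + B + H = 17 + 6 + 4 = 27, not 24  ✘
C8: E = 14, B = 6; 14 ≥ 6 (want <)  ✘
C9: D = 17, and 17 ≠ 15  ✔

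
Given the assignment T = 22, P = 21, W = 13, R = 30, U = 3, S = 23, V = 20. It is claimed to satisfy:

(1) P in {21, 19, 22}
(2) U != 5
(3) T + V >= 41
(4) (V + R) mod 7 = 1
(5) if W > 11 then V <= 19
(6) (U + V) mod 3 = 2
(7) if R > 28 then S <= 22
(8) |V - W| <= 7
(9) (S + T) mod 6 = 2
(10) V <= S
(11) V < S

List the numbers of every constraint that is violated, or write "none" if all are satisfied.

(1) P = 21 is in {21, 19, 22} — satisfied.
(2) U = 3, and 3 ≠ 5 — satisfied.
(3) T + V = 22 + 20 = 42; 42 ≥ 41 — satisfied.
(4) V + R = 50; 50 mod 7 = 1 — satisfied.
(5) W = 13 > 11, so we need V ≤ 19; but V = 20 > 19 — violated.
(6) U + V = 23; 23 mod 3 = 2 — satisfied.
(7) R = 30 > 28, so we need S ≤ 22; but S = 23 > 22 — violated.
(8) |20 - 13| = 7; 7 ≤ 7 — satisfied.
(9) S + T = 45; 45 mod 6 = 3, not 2 — violated.
(10) V = 20, S = 23; 20 ≤ 23 — satisfied.
(11) V = 20, S = 23; 20 < 23 — satisfied.

Constraints 5, 7, 9 are violated.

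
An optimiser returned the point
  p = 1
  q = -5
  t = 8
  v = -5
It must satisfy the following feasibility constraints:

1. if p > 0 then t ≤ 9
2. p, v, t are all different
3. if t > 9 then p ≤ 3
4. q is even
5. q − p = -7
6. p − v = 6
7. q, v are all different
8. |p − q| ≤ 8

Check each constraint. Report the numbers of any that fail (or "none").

Constraints 4, 5, and 7 do not hold.

1. p = 1 > 0, so we need t ≤ 9; t = 8 ≤ 9  true
2. values 1, -5, 8 are pairwise distinct  true
3. t = 8, not > 9; antecedent false, conditional vacuously true  true
4. q = -5 is odd  false
5. q − p = -5 − 1 = -6, not -7  false
6. p − v = 1 − (-5) = 6  true
7. q = v = -5, not all different  false
8. |1 − (-5)| = 6; 6 ≤ 8  true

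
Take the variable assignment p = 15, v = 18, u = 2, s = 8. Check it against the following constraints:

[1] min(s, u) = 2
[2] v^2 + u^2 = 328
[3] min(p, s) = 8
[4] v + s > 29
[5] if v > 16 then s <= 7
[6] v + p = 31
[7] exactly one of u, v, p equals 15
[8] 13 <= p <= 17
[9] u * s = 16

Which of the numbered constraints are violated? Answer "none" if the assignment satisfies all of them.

Constraints 4, 5, and 6 are violated.

[1] min(8, 2) = 2 — holds.
[2] v^2 + u^2 = 18^2 + 2^2 = 324 + 4 = 328 — holds.
[3] min(15, 8) = 8 — holds.
[4] v + s = 18 + 8 = 26; 26 ≤ 29, bound 29 not met — does not hold.
[5] v = 18 > 16, so we need s ≤ 7; but s = 8 > 7 — does not hold.
[6] v + p = 18 + 15 = 33, not 31 — does not hold.
[7] u=2, v=18, p=15; 1 of them equals 15 — holds.
[8] p = 15 lies in [13, 17] — holds.
[9] u * s = 2 * 8 = 16 — holds.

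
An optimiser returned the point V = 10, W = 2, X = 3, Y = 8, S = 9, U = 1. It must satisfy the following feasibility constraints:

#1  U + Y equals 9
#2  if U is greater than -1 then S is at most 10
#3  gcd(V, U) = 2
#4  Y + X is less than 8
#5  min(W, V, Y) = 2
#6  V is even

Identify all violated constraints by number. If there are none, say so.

#1 U + Y = 1 + 8 = 9 — holds.
#2 U = 1 > -1, so we need S ≤ 10; S = 9 ≤ 10 — holds.
#3 gcd(10, 1) = 1, not 2 — fails.
#4 Y + X = 8 + 3 = 11; 11 ≥ 8, bound 8 not met — fails.
#5 min(2, 10, 8) = 2 — holds.
#6 V = 10 is even — holds.

Constraints 3 and 4 do not hold.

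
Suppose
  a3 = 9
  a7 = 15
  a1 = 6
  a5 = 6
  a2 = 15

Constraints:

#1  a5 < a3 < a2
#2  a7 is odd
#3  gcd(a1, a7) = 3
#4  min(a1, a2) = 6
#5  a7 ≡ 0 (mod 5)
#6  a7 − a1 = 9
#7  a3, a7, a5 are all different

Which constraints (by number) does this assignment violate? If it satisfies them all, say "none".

#1 values 6 < 9 < 15  ✓
#2 a7 = 15 is odd  ✓
#3 gcd(6, 15) = 3  ✓
#4 min(6, 15) = 6  ✓
#5 15 mod 5 = 0  ✓
#6 a7 − a1 = 15 − 6 = 9  ✓
#7 values 9, 15, 6 are pairwise distinct  ✓

No violations.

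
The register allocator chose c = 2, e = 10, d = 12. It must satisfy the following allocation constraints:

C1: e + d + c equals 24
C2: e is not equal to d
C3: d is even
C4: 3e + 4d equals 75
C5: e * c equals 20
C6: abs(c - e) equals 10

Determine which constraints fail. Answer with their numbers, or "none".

No — constraints 4 and 6 are not satisfied.

C1: e + d + c = 10 + 12 + 2 = 24 — OK.
C2: e = 10, d = 12; distinct — OK.
C3: d = 12 is even — OK.
C4: 3e + 4d = 3(10) + 4(12) = 78, not 75 — violated.
C5: e * c = 10 * 2 = 20 — OK.
C6: abs(2 - 10) = 8, not 10 — violated.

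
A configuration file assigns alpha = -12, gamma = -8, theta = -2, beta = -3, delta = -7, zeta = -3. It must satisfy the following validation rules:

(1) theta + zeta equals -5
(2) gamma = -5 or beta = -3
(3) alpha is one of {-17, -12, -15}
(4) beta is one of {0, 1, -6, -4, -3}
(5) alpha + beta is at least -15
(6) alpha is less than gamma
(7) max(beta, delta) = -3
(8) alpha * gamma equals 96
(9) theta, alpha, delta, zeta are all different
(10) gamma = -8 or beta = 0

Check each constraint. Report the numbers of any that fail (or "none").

(1) theta + zeta = -2 + (-3) = -5  true
(2) gamma = -8 ≠ -5, but beta = -3 = -3 (second disjunct)  true
(3) alpha = -12 is in {-17, -12, -15}  true
(4) beta = -3 is in {0, 1, -6, -4, -3}  true
(5) alpha + beta = -12 + (-3) = -15; -15 ≥ -15  true
(6) alpha = -12, gamma = -8; -12 < -8  true
(7) max(-3, -7) = -3  true
(8) alpha * gamma = -12 * (-8) = 96  true
(9) values -2, -12, -7, -3 are pairwise distinct  true
(10) gamma = -8 = -8 (first disjunct)  true

The assignment satisfies every constraint.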